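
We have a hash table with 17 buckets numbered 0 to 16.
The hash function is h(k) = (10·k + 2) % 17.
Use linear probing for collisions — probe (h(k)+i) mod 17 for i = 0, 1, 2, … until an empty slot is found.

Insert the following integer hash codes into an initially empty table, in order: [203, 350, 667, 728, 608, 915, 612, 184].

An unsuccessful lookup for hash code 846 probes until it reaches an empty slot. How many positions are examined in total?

203 hashes to 9; slot 9 is free → place at 9.
350 hashes to 0; slot 0 is free → place at 0.
667 hashes to 8; slot 8 is free → place at 8.
728 hashes to 6; slot 6 is free → place at 6.
608 hashes to 13; slot 13 is free → place at 13.
915 hashes to 6; 6 taken → place at 7.
612 hashes to 2; slot 2 is free → place at 2.
184 hashes to 6; 6,7,8,9 taken → place at 10.
Table: [350, ., 612, ., ., ., 728, 915, 667, 203, 184, ., ., 608, ., ., .]
Lookup 846: h=13, probe 13,14 → slot 14 empty, not found.

2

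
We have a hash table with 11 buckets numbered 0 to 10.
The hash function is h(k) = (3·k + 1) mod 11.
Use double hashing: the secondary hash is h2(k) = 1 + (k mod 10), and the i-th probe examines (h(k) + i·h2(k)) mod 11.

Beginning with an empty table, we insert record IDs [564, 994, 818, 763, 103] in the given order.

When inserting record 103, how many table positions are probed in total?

4

Insert 564: h=10, slot 10 empty -> index 10.
Insert 994: h=2, slot 2 empty -> index 2.
Insert 818: h=2, h2=9, slot 2 occupied -> index 0.
Insert 763: h=2, h2=4, slot 2 occupied -> index 6.
Insert 103: h=2, h2=4, slots 2,6,10 occupied -> index 3.
Table: [818, _, 994, 103, _, _, 763, _, _, _, 564]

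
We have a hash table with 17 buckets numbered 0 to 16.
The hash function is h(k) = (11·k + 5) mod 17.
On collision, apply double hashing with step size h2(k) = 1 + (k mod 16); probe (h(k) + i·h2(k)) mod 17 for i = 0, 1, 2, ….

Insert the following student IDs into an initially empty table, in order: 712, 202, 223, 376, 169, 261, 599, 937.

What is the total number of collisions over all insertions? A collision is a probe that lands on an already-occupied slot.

5

712: h=0 → slot 0
202: h=0, h2=11, probe 0,11 → slot 11
223: h=10 → slot 10
376: h=10, h2=9, probe 10,2 → slot 2
169: h=11, h2=10, probe 11,4 → slot 4
261: h=3 → slot 3
599: h=15 → slot 15
937: h=10, h2=10, probe 10,3,13 → slot 13
Table: [712, —, 376, 261, 169, —, —, —, —, —, 223, 202, —, 937, —, 599, —]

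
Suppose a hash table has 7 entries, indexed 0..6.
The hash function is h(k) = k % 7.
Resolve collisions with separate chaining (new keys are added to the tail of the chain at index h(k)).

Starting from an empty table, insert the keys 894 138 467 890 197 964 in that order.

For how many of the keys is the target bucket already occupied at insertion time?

894 -> bucket 5
138 -> bucket 5 (collision)
467 -> bucket 5 (collision)
890 -> bucket 1
197 -> bucket 1 (collision)
964 -> bucket 5 (collision)
Final buckets:
0: ∅
1: 890 -> 197
2: ∅
3: ∅
4: ∅
5: 894 -> 138 -> 467 -> 964
6: ∅

4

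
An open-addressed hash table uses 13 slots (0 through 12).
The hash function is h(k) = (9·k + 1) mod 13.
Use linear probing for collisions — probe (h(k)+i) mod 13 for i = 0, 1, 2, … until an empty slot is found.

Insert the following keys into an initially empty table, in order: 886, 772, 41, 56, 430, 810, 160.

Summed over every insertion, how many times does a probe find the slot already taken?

886: h=6 => slot 6
772: h=7 => slot 7
41: h=6, probe 6,7,8 => slot 8
56: h=11 => slot 11
430: h=10 => slot 10
810: h=11, probe 11,12 => slot 12
160: h=11, probe 11,12,0 => slot 0
Table: [160, -, -, -, -, -, 886, 772, 41, -, 430, 56, 810]

5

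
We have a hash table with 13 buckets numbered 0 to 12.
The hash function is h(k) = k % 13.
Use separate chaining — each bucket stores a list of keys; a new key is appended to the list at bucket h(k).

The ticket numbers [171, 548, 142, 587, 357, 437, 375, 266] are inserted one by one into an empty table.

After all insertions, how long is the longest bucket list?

3

171 → bucket 2
548 → bucket 2 (collision)
142 → bucket 12
587 → bucket 2 (collision)
357 → bucket 6
437 → bucket 8
375 → bucket 11
266 → bucket 6 (collision)
Final buckets:
0: -
1: -
2: 171 -> 548 -> 587
3: -
4: -
5: -
6: 357 -> 266
7: -
8: 437
9: -
10: -
11: 375
12: 142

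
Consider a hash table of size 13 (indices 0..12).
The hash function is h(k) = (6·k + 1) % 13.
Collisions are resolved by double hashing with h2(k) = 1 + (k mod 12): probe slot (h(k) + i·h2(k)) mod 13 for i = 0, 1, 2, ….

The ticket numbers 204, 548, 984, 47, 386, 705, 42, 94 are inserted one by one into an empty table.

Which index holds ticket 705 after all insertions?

Insert 204: h=3, slot 3 empty -> index 3.
Insert 548: h=0, slot 0 empty -> index 0.
Insert 984: h=3, h2=1, slot 3 occupied -> index 4.
Insert 47: h=10, slot 10 empty -> index 10.
Insert 386: h=3, h2=3, slot 3 occupied -> index 6.
Insert 705: h=6, h2=10, slots 6,3,0,10 occupied -> index 7.
Insert 42: h=6, h2=7, slots 6,0,7 occupied -> index 1.
Insert 94: h=6, h2=11, slots 6,4 occupied -> index 2.
Table: [548, 42, 94, 204, 984, —, 386, 705, —, —, 47, —, —]

7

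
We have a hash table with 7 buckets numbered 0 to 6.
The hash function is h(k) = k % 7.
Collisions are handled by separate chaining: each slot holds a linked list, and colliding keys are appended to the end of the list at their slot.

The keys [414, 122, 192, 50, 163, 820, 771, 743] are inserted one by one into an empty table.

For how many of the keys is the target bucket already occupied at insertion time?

5

Insert 414: h=1, bucket 1 empty -> new chain.
Insert 122: h=3, bucket 3 empty -> new chain.
Insert 192: h=3, bucket 3 nonempty -> append to chain.
Insert 50: h=1, bucket 1 nonempty -> append to chain.
Insert 163: h=2, bucket 2 empty -> new chain.
Insert 820: h=1, bucket 1 nonempty -> append to chain.
Insert 771: h=1, bucket 1 nonempty -> append to chain.
Insert 743: h=1, bucket 1 nonempty -> append to chain.
Final buckets:
0: —
1: 414 -> 50 -> 820 -> 771 -> 743
2: 163
3: 122 -> 192
4: —
5: —
6: —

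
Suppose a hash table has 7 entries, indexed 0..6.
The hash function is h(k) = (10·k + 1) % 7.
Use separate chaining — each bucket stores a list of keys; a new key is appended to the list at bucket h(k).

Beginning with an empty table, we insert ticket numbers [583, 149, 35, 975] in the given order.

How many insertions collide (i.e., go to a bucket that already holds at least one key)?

583 → bucket 0
149 → bucket 0 (collision)
35 → bucket 1
975 → bucket 0 (collision)
Final buckets:
0: 583 -> 149 -> 975
1: 35
2: .
3: .
4: .
5: .
6: .

2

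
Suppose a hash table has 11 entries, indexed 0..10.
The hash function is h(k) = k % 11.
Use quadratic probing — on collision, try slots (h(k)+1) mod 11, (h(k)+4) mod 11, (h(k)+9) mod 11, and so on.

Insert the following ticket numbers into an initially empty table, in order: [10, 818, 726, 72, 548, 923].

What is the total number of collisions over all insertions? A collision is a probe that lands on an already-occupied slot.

2

Insert 10: h=10, slot 10 empty → index 10.
Insert 818: h=4, slot 4 empty → index 4.
Insert 726: h=0, slot 0 empty → index 0.
Insert 72: h=6, slot 6 empty → index 6.
Insert 548: h=9, slot 9 empty → index 9.
Insert 923: h=10, slots 10,0 occupied → index 3.
Table: [726, —, —, 923, 818, —, 72, —, —, 548, 10]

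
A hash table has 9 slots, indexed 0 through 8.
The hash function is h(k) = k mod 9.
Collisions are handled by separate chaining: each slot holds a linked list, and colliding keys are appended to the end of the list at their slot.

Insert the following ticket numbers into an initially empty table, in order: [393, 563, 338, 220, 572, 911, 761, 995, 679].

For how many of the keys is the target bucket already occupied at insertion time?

5

Insert 393: h=6, bucket 6 empty → new chain.
Insert 563: h=5, bucket 5 empty → new chain.
Insert 338: h=5, bucket 5 nonempty → append to chain.
Insert 220: h=4, bucket 4 empty → new chain.
Insert 572: h=5, bucket 5 nonempty → append to chain.
Insert 911: h=2, bucket 2 empty → new chain.
Insert 761: h=5, bucket 5 nonempty → append to chain.
Insert 995: h=5, bucket 5 nonempty → append to chain.
Insert 679: h=4, bucket 4 nonempty → append to chain.
Final buckets:
0: ∅
1: ∅
2: 911
3: ∅
4: 220 -> 679
5: 563 -> 338 -> 572 -> 761 -> 995
6: 393
7: ∅
8: ∅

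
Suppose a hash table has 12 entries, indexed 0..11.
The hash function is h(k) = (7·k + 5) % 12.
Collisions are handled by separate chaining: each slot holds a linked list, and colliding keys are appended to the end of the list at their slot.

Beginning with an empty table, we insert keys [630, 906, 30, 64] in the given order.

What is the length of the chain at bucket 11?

3

Insert 630: h=11, bucket 11 empty -> new chain.
Insert 906: h=11, bucket 11 nonempty -> append to chain.
Insert 30: h=11, bucket 11 nonempty -> append to chain.
Insert 64: h=9, bucket 9 empty -> new chain.
Final buckets:
0: ∅
1: ∅
2: ∅
3: ∅
4: ∅
5: ∅
6: ∅
7: ∅
8: ∅
9: 64
10: ∅
11: 630 -> 906 -> 30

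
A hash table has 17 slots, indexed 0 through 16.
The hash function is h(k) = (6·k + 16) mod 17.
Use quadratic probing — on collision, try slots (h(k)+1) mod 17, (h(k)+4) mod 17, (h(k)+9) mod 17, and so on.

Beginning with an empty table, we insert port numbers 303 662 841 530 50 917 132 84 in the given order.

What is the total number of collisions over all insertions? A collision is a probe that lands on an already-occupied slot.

303: h=15 -> slot 15
662: h=10 -> slot 10
841: h=13 -> slot 13
530: h=0 -> slot 0
50: h=10, probe 10,11 -> slot 11
917: h=10, probe 10,11,14 -> slot 14
132: h=9 -> slot 9
84: h=10, probe 10,11,14,2 -> slot 2
Table: [530, ., 84, ., ., ., ., ., ., 132, 662, 50, ., 841, 917, 303, .]

6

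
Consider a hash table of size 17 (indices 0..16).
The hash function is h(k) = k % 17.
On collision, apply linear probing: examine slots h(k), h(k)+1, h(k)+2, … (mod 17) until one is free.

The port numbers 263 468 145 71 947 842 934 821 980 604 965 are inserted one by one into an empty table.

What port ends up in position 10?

145

263: h=8 → slot 8
468: h=9 → slot 9
145: h=9, probe 9,10 → slot 10
71: h=3 → slot 3
947: h=12 → slot 12
842: h=9, probe 9,10,11 → slot 11
934: h=16 → slot 16
821: h=5 → slot 5
980: h=11, probe 11,12,13 → slot 13
604: h=9, probe 9,10,11,12,13,14 → slot 14
965: h=13, probe 13,14,15 → slot 15
Table: [∅, ∅, ∅, 71, ∅, 821, ∅, ∅, 263, 468, 145, 842, 947, 980, 604, 965, 934]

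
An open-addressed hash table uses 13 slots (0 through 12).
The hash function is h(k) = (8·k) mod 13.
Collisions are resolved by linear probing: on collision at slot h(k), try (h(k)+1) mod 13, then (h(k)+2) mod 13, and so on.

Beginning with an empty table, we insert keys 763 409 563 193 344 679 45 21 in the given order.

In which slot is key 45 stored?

Insert 763: h=7, slot 7 empty => index 7.
Insert 409: h=9, slot 9 empty => index 9.
Insert 563: h=6, slot 6 empty => index 6.
Insert 193: h=10, slot 10 empty => index 10.
Insert 344: h=9, slots 9,10 occupied => index 11.
Insert 679: h=11, slot 11 occupied => index 12.
Insert 45: h=9, slots 9,10,11,12 occupied => index 0.
Insert 21: h=12, slots 12,0 occupied => index 1.
Table: [45, 21, ∅, ∅, ∅, ∅, 563, 763, ∅, 409, 193, 344, 679]

0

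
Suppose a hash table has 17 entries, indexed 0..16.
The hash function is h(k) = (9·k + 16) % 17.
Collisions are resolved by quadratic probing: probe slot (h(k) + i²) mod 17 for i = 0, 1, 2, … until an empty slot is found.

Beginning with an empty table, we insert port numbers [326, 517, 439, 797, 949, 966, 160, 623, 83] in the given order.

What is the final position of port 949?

Insert 326: h=9, slot 9 empty → index 9.
Insert 517: h=11, slot 11 empty → index 11.
Insert 439: h=6, slot 6 empty → index 6.
Insert 797: h=15, slot 15 empty → index 15.
Insert 949: h=6, slot 6 occupied → index 7.
Insert 966: h=6, slots 6,7 occupied → index 10.
Insert 160: h=11, slot 11 occupied → index 12.
Insert 623: h=13, slot 13 empty → index 13.
Insert 83: h=15, slot 15 occupied → index 16.
Table: [., ., ., ., ., ., 439, 949, ., 326, 966, 517, 160, 623, ., 797, 83]

7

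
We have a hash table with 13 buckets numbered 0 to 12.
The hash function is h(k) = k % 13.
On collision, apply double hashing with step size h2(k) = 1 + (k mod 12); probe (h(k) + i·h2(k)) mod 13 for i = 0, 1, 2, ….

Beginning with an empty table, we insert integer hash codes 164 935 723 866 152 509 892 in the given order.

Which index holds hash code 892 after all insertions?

164: h=8 => slot 8
935: h=12 => slot 12
723: h=8, h2=4, probe 8,12,3 => slot 3
866: h=8, h2=3, probe 8,11 => slot 11
152: h=9 => slot 9
509: h=2 => slot 2
892: h=8, h2=5, probe 8,0 => slot 0
Table: [892, ., 509, 723, ., ., ., ., 164, 152, ., 866, 935]

0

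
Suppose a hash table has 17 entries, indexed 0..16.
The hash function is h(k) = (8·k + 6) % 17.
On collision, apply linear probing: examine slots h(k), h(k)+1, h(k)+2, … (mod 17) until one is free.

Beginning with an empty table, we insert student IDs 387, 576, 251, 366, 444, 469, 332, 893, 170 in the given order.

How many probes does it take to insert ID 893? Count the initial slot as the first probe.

387 hashes to 8; slot 8 is free => place at 8.
576 hashes to 7; slot 7 is free => place at 7.
251 hashes to 8; 8 taken => place at 9.
366 hashes to 10; slot 10 is free => place at 10.
444 hashes to 5; slot 5 is free => place at 5.
469 hashes to 1; slot 1 is free => place at 1.
332 hashes to 10; 10 taken => place at 11.
893 hashes to 10; 10,11 taken => place at 12.
170 hashes to 6; slot 6 is free => place at 6.
Table: [-, 469, -, -, -, 444, 170, 576, 387, 251, 366, 332, 893, -, -, -, -]

3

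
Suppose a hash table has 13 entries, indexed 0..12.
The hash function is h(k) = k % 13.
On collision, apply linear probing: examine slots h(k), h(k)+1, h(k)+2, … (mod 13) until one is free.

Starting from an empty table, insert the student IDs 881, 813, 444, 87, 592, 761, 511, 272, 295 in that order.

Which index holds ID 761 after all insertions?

11

881 hashes to 10; slot 10 is free -> place at 10.
813 hashes to 7; slot 7 is free -> place at 7.
444 hashes to 2; slot 2 is free -> place at 2.
87 hashes to 9; slot 9 is free -> place at 9.
592 hashes to 7; 7 taken -> place at 8.
761 hashes to 7; 7,8,9,10 taken -> place at 11.
511 hashes to 4; slot 4 is free -> place at 4.
272 hashes to 12; slot 12 is free -> place at 12.
295 hashes to 9; 9,10,11,12 taken -> place at 0.
Table: [295, _, 444, _, 511, _, _, 813, 592, 87, 881, 761, 272]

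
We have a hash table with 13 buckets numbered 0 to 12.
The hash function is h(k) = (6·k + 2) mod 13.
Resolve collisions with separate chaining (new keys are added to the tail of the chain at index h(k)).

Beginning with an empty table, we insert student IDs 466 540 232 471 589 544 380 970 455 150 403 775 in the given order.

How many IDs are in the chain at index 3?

Insert 466: h=3, bucket 3 empty -> new chain.
Insert 540: h=5, bucket 5 empty -> new chain.
Insert 232: h=3, bucket 3 nonempty -> append to chain.
Insert 471: h=7, bucket 7 empty -> new chain.
Insert 589: h=0, bucket 0 empty -> new chain.
Insert 544: h=3, bucket 3 nonempty -> append to chain.
Insert 380: h=7, bucket 7 nonempty -> append to chain.
Insert 970: h=11, bucket 11 empty -> new chain.
Insert 455: h=2, bucket 2 empty -> new chain.
Insert 150: h=5, bucket 5 nonempty -> append to chain.
Insert 403: h=2, bucket 2 nonempty -> append to chain.
Insert 775: h=11, bucket 11 nonempty -> append to chain.
Final buckets:
0: 589
1: .
2: 455 -> 403
3: 466 -> 232 -> 544
4: .
5: 540 -> 150
6: .
7: 471 -> 380
8: .
9: .
10: .
11: 970 -> 775
12: .

3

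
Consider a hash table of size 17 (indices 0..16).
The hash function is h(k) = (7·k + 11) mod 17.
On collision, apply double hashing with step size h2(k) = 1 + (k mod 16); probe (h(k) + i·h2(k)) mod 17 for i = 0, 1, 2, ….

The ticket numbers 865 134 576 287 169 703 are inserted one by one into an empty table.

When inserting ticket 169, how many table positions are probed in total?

3

Insert 865: h=14, slot 14 empty => index 14.
Insert 134: h=14, h2=7, slot 14 occupied => index 4.
Insert 576: h=14, h2=1, slot 14 occupied => index 15.
Insert 287: h=14, h2=16, slot 14 occupied => index 13.
Insert 169: h=4, h2=10, slots 4,14 occupied => index 7.
Insert 703: h=2, slot 2 empty => index 2.
Table: [-, -, 703, -, 134, -, -, 169, -, -, -, -, -, 287, 865, 576, -]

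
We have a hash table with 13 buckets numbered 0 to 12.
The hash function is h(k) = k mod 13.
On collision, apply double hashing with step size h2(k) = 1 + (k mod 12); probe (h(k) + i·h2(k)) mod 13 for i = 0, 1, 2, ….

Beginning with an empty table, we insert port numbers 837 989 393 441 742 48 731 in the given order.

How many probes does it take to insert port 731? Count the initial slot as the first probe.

2

837: h=5 → slot 5
989: h=1 → slot 1
393: h=3 → slot 3
441: h=12 → slot 12
742: h=1, h2=11, probe 1,12,10 → slot 10
48: h=9 → slot 9
731: h=3, h2=12, probe 3,2 → slot 2
Table: [—, 989, 731, 393, —, 837, —, —, —, 48, 742, —, 441]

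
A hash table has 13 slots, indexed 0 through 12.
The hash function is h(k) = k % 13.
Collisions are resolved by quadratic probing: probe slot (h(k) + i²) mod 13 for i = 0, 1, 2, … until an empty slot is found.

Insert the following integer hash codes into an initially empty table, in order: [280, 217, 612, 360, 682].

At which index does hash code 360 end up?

Insert 280: h=7, slot 7 empty => index 7.
Insert 217: h=9, slot 9 empty => index 9.
Insert 612: h=1, slot 1 empty => index 1.
Insert 360: h=9, slot 9 occupied => index 10.
Insert 682: h=6, slot 6 empty => index 6.
Table: [-, 612, -, -, -, -, 682, 280, -, 217, 360, -, -]

10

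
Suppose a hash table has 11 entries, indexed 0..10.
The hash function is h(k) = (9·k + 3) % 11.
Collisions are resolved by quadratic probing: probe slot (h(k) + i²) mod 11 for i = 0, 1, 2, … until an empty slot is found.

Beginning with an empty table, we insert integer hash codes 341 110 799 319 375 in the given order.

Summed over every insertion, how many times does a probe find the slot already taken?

Insert 341: h=3, slot 3 empty => index 3.
Insert 110: h=3, slot 3 occupied => index 4.
Insert 799: h=0, slot 0 empty => index 0.
Insert 319: h=3, slots 3,4 occupied => index 7.
Insert 375: h=1, slot 1 empty => index 1.
Table: [799, 375, ∅, 341, 110, ∅, ∅, 319, ∅, ∅, ∅]

3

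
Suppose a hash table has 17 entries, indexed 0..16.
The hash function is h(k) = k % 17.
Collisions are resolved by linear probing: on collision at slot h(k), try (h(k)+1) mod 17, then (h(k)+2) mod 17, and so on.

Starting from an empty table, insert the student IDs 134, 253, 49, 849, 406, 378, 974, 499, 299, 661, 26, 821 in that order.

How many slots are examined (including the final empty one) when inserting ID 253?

134: h=15 -> slot 15
253: h=15, probe 15,16 -> slot 16
49: h=15, probe 15,16,0 -> slot 0
849: h=16, probe 16,0,1 -> slot 1
406: h=15, probe 15,16,0,1,2 -> slot 2
378: h=4 -> slot 4
974: h=5 -> slot 5
499: h=6 -> slot 6
299: h=10 -> slot 10
661: h=15, probe 15,16,0,1,2,3 -> slot 3
26: h=9 -> slot 9
821: h=5, probe 5,6,7 -> slot 7
Table: [49, 849, 406, 661, 378, 974, 499, 821, —, 26, 299, —, —, —, —, 134, 253]

2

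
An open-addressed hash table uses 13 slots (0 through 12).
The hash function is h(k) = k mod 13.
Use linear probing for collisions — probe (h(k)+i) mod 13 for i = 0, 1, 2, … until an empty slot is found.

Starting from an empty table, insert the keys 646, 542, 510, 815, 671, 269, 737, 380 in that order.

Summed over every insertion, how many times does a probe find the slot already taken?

Insert 646: h=9, slot 9 empty → index 9.
Insert 542: h=9, slot 9 occupied → index 10.
Insert 510: h=3, slot 3 empty → index 3.
Insert 815: h=9, slots 9,10 occupied → index 11.
Insert 671: h=8, slot 8 empty → index 8.
Insert 269: h=9, slots 9,10,11 occupied → index 12.
Insert 737: h=9, slots 9,10,11,12 occupied → index 0.
Insert 380: h=3, slot 3 occupied → index 4.
Table: [737, ., ., 510, 380, ., ., ., 671, 646, 542, 815, 269]

11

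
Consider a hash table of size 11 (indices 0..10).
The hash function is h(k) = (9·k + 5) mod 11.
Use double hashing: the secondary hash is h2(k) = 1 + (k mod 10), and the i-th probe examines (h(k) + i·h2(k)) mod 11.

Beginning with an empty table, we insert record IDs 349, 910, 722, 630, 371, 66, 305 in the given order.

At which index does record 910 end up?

1

349: h=0 => slot 0
910: h=0, h2=1, probe 0,1 => slot 1
722: h=2 => slot 2
630: h=10 => slot 10
371: h=0, h2=2, probe 0,2,4 => slot 4
66: h=5 => slot 5
305: h=0, h2=6, probe 0,6 => slot 6
Table: [349, 910, 722, -, 371, 66, 305, -, -, -, 630]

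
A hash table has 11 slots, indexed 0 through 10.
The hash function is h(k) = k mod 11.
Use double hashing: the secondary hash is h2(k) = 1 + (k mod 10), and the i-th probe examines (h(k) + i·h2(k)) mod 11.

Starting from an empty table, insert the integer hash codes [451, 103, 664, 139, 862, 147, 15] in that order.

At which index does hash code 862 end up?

10

451 hashes to 0; slot 0 is free -> place at 0.
103 hashes to 4; slot 4 is free -> place at 4.
664 hashes to 4, h2=5; 4 taken -> place at 9.
139 hashes to 7; slot 7 is free -> place at 7.
862 hashes to 4, h2=3; 4,7 taken -> place at 10.
147 hashes to 4, h2=8; 4 taken -> place at 1.
15 hashes to 4, h2=6; 4,10 taken -> place at 5.
Table: [451, 147, _, _, 103, 15, _, 139, _, 664, 862]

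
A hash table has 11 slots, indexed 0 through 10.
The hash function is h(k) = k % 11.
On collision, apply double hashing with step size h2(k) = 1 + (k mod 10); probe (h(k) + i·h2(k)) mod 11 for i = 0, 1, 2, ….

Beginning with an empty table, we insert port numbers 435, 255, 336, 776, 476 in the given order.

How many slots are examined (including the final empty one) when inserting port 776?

435 hashes to 6; slot 6 is free => place at 6.
255 hashes to 2; slot 2 is free => place at 2.
336 hashes to 6, h2=7; 6,2 taken => place at 9.
776 hashes to 6, h2=7; 6,2,9 taken => place at 5.
476 hashes to 3; slot 3 is free => place at 3.
Table: [_, _, 255, 476, _, 776, 435, _, _, 336, _]

4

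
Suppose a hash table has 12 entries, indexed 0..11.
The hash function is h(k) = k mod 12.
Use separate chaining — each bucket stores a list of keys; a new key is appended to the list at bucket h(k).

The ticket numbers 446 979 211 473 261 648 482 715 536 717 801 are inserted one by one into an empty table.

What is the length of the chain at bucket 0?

446 -> bucket 2
979 -> bucket 7
211 -> bucket 7 (collision)
473 -> bucket 5
261 -> bucket 9
648 -> bucket 0
482 -> bucket 2 (collision)
715 -> bucket 7 (collision)
536 -> bucket 8
717 -> bucket 9 (collision)
801 -> bucket 9 (collision)
Final buckets:
0: 648
1: ∅
2: 446 -> 482
3: ∅
4: ∅
5: 473
6: ∅
7: 979 -> 211 -> 715
8: 536
9: 261 -> 717 -> 801
10: ∅
11: ∅

1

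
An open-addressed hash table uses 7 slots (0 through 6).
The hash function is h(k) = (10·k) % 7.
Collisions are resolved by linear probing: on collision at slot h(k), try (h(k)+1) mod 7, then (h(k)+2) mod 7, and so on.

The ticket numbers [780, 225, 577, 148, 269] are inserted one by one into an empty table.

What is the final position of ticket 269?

6

780: h=2 => slot 2
225: h=3 => slot 3
577: h=2, probe 2,3,4 => slot 4
148: h=3, probe 3,4,5 => slot 5
269: h=2, probe 2,3,4,5,6 => slot 6
Table: [., ., 780, 225, 577, 148, 269]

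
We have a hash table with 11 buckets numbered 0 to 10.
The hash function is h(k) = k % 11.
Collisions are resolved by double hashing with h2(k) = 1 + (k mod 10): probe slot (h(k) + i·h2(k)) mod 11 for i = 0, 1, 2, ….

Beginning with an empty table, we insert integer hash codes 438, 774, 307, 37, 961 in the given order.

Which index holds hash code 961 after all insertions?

438: h=9 -> slot 9
774: h=4 -> slot 4
307: h=10 -> slot 10
37: h=4, h2=8, probe 4,1 -> slot 1
961: h=4, h2=2, probe 4,6 -> slot 6
Table: [_, 37, _, _, 774, _, 961, _, _, 438, 307]

6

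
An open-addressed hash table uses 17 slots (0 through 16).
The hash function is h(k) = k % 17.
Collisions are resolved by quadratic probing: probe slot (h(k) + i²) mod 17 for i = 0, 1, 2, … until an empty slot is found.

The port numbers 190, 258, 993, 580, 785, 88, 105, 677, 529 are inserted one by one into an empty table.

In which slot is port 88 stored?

190: h=3 => slot 3
258: h=3, probe 3,4 => slot 4
993: h=7 => slot 7
580: h=2 => slot 2
785: h=3, probe 3,4,7,12 => slot 12
88: h=3, probe 3,4,7,12,2,11 => slot 11
105: h=3, probe 3,4,7,12,2,11,5 => slot 5
677: h=14 => slot 14
529: h=2, probe 2,3,6 => slot 6
Table: [—, —, 580, 190, 258, 105, 529, 993, —, —, —, 88, 785, —, 677, —, —]

11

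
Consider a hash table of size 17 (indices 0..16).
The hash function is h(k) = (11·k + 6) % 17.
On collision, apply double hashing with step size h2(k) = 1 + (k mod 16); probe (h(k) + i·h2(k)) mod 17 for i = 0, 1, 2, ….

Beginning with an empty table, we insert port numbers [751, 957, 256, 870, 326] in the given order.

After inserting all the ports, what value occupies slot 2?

751 hashes to 5; slot 5 is free → place at 5.
957 hashes to 10; slot 10 is free → place at 10.
256 hashes to 0; slot 0 is free → place at 0.
870 hashes to 5, h2=7; 5 taken → place at 12.
326 hashes to 5, h2=7; 5,12 taken → place at 2.
Table: [256, _, 326, _, _, 751, _, _, _, _, 957, _, 870, _, _, _, _]

326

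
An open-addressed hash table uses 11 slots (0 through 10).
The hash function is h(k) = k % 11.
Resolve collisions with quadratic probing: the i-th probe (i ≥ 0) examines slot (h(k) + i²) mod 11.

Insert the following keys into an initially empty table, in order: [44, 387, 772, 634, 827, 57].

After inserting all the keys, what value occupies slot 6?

44: h=0 -> slot 0
387: h=2 -> slot 2
772: h=2, probe 2,3 -> slot 3
634: h=7 -> slot 7
827: h=2, probe 2,3,6 -> slot 6
57: h=2, probe 2,3,6,0,7,5 -> slot 5
Table: [44, ., 387, 772, ., 57, 827, 634, ., ., .]

827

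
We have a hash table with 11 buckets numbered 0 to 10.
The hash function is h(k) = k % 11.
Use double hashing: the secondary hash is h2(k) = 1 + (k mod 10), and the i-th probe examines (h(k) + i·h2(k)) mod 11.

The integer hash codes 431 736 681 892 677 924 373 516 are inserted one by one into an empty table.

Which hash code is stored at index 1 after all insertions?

Insert 431: h=2, slot 2 empty -> index 2.
Insert 736: h=10, slot 10 empty -> index 10.
Insert 681: h=10, h2=2, slot 10 occupied -> index 1.
Insert 892: h=1, h2=3, slot 1 occupied -> index 4.
Insert 677: h=6, slot 6 empty -> index 6.
Insert 924: h=0, slot 0 empty -> index 0.
Insert 373: h=10, h2=4, slot 10 occupied -> index 3.
Insert 516: h=10, h2=7, slots 10,6,2 occupied -> index 9.
Table: [924, 681, 431, 373, 892, -, 677, -, -, 516, 736]

681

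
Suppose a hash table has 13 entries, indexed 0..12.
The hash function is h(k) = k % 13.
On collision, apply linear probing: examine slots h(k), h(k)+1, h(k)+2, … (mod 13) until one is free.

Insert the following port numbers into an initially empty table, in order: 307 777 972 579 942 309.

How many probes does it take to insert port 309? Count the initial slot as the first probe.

Insert 307: h=8, slot 8 empty -> index 8.
Insert 777: h=10, slot 10 empty -> index 10.
Insert 972: h=10, slot 10 occupied -> index 11.
Insert 579: h=7, slot 7 empty -> index 7.
Insert 942: h=6, slot 6 empty -> index 6.
Insert 309: h=10, slots 10,11 occupied -> index 12.
Table: [—, —, —, —, —, —, 942, 579, 307, —, 777, 972, 309]

3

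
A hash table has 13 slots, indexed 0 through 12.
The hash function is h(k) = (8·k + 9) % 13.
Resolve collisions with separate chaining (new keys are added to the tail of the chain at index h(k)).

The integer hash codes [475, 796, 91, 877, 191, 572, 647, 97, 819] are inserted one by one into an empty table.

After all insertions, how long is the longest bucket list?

3

475 -> bucket 0
796 -> bucket 7
91 -> bucket 9
877 -> bucket 5
191 -> bucket 3
572 -> bucket 9 (collision)
647 -> bucket 11
97 -> bucket 5 (collision)
819 -> bucket 9 (collision)
Final buckets:
0: 475
1: .
2: .
3: 191
4: .
5: 877 -> 97
6: .
7: 796
8: .
9: 91 -> 572 -> 819
10: .
11: 647
12: .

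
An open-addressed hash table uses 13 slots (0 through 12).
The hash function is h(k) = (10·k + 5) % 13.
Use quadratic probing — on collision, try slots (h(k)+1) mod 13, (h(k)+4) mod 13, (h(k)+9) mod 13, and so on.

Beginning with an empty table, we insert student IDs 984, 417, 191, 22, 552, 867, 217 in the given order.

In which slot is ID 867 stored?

984: h=4 → slot 4
417: h=2 → slot 2
191: h=4, probe 4,5 → slot 5
22: h=4, probe 4,5,8 → slot 8
552: h=0 → slot 0
867: h=4, probe 4,5,8,0,7 → slot 7
217: h=4, probe 4,5,8,0,7,3 → slot 3
Table: [552, —, 417, 217, 984, 191, —, 867, 22, —, —, —, —]

7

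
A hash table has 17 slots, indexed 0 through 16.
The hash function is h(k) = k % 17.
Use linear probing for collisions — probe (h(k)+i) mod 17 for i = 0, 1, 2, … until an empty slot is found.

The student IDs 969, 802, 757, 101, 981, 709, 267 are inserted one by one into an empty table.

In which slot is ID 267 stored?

14

969: h=0 -> slot 0
802: h=3 -> slot 3
757: h=9 -> slot 9
101: h=16 -> slot 16
981: h=12 -> slot 12
709: h=12, probe 12,13 -> slot 13
267: h=12, probe 12,13,14 -> slot 14
Table: [969, -, -, 802, -, -, -, -, -, 757, -, -, 981, 709, 267, -, 101]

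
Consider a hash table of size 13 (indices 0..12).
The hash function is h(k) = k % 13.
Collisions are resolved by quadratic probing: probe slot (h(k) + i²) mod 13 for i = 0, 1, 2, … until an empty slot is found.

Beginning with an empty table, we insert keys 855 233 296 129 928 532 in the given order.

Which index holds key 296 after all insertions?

11

Insert 855: h=10, slot 10 empty => index 10.
Insert 233: h=12, slot 12 empty => index 12.
Insert 296: h=10, slot 10 occupied => index 11.
Insert 129: h=12, slot 12 occupied => index 0.
Insert 928: h=5, slot 5 empty => index 5.
Insert 532: h=12, slots 12,0 occupied => index 3.
Table: [129, ., ., 532, ., 928, ., ., ., ., 855, 296, 233]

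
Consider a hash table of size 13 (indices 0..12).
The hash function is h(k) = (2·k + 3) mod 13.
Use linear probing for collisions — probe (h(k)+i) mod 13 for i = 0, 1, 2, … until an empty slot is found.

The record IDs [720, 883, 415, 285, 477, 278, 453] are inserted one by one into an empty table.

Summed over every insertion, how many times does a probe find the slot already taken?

7

720 hashes to 0; slot 0 is free → place at 0.
883 hashes to 1; slot 1 is free → place at 1.
415 hashes to 1; 1 taken → place at 2.
285 hashes to 1; 1,2 taken → place at 3.
477 hashes to 8; slot 8 is free → place at 8.
278 hashes to 0; 0,1,2,3 taken → place at 4.
453 hashes to 12; slot 12 is free → place at 12.
Table: [720, 883, 415, 285, 278, —, —, —, 477, —, —, —, 453]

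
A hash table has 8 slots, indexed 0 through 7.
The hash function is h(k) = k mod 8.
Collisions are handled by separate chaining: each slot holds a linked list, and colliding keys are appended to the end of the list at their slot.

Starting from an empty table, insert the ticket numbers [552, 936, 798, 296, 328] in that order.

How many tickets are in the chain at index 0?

4

552 -> bucket 0
936 -> bucket 0 (collision)
798 -> bucket 6
296 -> bucket 0 (collision)
328 -> bucket 0 (collision)
Final buckets:
0: 552 -> 936 -> 296 -> 328
1: _
2: _
3: _
4: _
5: _
6: 798
7: _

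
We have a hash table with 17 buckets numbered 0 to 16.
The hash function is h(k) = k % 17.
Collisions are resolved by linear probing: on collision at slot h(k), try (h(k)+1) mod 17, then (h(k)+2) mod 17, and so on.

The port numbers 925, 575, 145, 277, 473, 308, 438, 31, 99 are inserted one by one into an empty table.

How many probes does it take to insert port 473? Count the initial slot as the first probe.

2

Insert 925: h=7, slot 7 empty => index 7.
Insert 575: h=14, slot 14 empty => index 14.
Insert 145: h=9, slot 9 empty => index 9.
Insert 277: h=5, slot 5 empty => index 5.
Insert 473: h=14, slot 14 occupied => index 15.
Insert 308: h=2, slot 2 empty => index 2.
Insert 438: h=13, slot 13 empty => index 13.
Insert 31: h=14, slots 14,15 occupied => index 16.
Insert 99: h=14, slots 14,15,16 occupied => index 0.
Table: [99, _, 308, _, _, 277, _, 925, _, 145, _, _, _, 438, 575, 473, 31]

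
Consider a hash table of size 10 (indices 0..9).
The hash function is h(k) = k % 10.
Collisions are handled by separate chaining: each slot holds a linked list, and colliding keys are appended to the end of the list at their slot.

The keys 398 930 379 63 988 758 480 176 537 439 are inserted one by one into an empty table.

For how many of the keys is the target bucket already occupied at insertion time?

Insert 398: h=8, bucket 8 empty -> new chain.
Insert 930: h=0, bucket 0 empty -> new chain.
Insert 379: h=9, bucket 9 empty -> new chain.
Insert 63: h=3, bucket 3 empty -> new chain.
Insert 988: h=8, bucket 8 nonempty -> append to chain.
Insert 758: h=8, bucket 8 nonempty -> append to chain.
Insert 480: h=0, bucket 0 nonempty -> append to chain.
Insert 176: h=6, bucket 6 empty -> new chain.
Insert 537: h=7, bucket 7 empty -> new chain.
Insert 439: h=9, bucket 9 nonempty -> append to chain.
Final buckets:
0: 930 -> 480
1: -
2: -
3: 63
4: -
5: -
6: 176
7: 537
8: 398 -> 988 -> 758
9: 379 -> 439

4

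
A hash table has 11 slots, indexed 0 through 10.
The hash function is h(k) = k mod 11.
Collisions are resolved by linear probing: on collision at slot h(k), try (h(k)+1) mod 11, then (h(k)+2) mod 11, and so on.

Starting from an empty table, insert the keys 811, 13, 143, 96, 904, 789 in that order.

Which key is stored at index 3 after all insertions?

811 hashes to 8; slot 8 is free => place at 8.
13 hashes to 2; slot 2 is free => place at 2.
143 hashes to 0; slot 0 is free => place at 0.
96 hashes to 8; 8 taken => place at 9.
904 hashes to 2; 2 taken => place at 3.
789 hashes to 8; 8,9 taken => place at 10.
Table: [143, ∅, 13, 904, ∅, ∅, ∅, ∅, 811, 96, 789]

904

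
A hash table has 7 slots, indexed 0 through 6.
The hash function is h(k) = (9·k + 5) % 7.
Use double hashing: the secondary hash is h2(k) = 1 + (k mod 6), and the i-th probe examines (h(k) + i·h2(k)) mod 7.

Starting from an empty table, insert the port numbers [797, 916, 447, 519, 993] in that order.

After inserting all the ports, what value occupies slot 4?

Insert 797: h=3, slot 3 empty -> index 3.
Insert 916: h=3, h2=5, slot 3 occupied -> index 1.
Insert 447: h=3, h2=4, slot 3 occupied -> index 0.
Insert 519: h=0, h2=4, slot 0 occupied -> index 4.
Insert 993: h=3, h2=4, slots 3,0,4,1 occupied -> index 5.
Table: [447, 916, _, 797, 519, 993, _]

519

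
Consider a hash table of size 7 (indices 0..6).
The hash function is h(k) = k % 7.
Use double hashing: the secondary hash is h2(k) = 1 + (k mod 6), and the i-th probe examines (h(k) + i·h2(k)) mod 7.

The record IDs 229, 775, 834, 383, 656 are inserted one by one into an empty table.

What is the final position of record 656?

3

229: h=5 → slot 5
775: h=5, h2=2, probe 5,0 → slot 0
834: h=1 → slot 1
383: h=5, h2=6, probe 5,4 → slot 4
656: h=5, h2=3, probe 5,1,4,0,3 → slot 3
Table: [775, 834, -, 656, 383, 229, -]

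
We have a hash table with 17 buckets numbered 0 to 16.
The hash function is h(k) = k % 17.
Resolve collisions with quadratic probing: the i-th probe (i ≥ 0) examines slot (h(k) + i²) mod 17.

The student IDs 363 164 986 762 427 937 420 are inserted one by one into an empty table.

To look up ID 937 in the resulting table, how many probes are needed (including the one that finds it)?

363 hashes to 6; slot 6 is free -> place at 6.
164 hashes to 11; slot 11 is free -> place at 11.
986 hashes to 0; slot 0 is free -> place at 0.
762 hashes to 14; slot 14 is free -> place at 14.
427 hashes to 2; slot 2 is free -> place at 2.
937 hashes to 2; 2 taken -> place at 3.
420 hashes to 12; slot 12 is free -> place at 12.
Table: [986, -, 427, 937, -, -, 363, -, -, -, -, 164, 420, -, 762, -, -]
Lookup 937: h=2, probe 2,3 → found at 3.

2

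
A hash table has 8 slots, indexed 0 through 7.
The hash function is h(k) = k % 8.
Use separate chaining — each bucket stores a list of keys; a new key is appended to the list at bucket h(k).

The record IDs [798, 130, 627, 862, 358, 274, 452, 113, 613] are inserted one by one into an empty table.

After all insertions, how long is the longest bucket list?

798 -> bucket 6
130 -> bucket 2
627 -> bucket 3
862 -> bucket 6 (collision)
358 -> bucket 6 (collision)
274 -> bucket 2 (collision)
452 -> bucket 4
113 -> bucket 1
613 -> bucket 5
Final buckets:
0: -
1: 113
2: 130 -> 274
3: 627
4: 452
5: 613
6: 798 -> 862 -> 358
7: -

3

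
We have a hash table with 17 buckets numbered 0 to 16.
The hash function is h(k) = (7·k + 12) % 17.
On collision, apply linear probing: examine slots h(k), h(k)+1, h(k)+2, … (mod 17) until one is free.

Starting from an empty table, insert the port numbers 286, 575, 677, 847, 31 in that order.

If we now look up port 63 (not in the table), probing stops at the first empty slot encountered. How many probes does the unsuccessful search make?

286: h=8 → slot 8
575: h=8, probe 8,9 → slot 9
677: h=8, probe 8,9,10 → slot 10
847: h=8, probe 8,9,10,11 → slot 11
31: h=8, probe 8,9,10,11,12 → slot 12
Table: [—, —, —, —, —, —, —, —, 286, 575, 677, 847, 31, —, —, —, —]
Lookup 63: h=11, probe 11,12,13 → slot 13 empty, not found.

3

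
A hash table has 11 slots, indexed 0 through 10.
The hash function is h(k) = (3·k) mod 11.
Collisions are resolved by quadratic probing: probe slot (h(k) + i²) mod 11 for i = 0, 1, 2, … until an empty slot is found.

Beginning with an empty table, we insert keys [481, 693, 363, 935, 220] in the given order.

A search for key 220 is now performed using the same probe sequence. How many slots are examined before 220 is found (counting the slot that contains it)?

4

481: h=2 → slot 2
693: h=0 → slot 0
363: h=0, probe 0,1 → slot 1
935: h=0, probe 0,1,4 → slot 4
220: h=0, probe 0,1,4,9 → slot 9
Table: [693, 363, 481, _, 935, _, _, _, _, 220, _]
Lookup 220: h=0, probe 0,1,4,9 → found at 9.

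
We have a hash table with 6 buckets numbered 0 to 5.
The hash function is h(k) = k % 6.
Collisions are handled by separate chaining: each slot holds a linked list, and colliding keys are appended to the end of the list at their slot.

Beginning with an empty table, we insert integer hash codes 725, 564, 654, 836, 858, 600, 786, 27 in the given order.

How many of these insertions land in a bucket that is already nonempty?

725 -> bucket 5
564 -> bucket 0
654 -> bucket 0 (collision)
836 -> bucket 2
858 -> bucket 0 (collision)
600 -> bucket 0 (collision)
786 -> bucket 0 (collision)
27 -> bucket 3
Final buckets:
0: 564 -> 654 -> 858 -> 600 -> 786
1: -
2: 836
3: 27
4: -
5: 725

4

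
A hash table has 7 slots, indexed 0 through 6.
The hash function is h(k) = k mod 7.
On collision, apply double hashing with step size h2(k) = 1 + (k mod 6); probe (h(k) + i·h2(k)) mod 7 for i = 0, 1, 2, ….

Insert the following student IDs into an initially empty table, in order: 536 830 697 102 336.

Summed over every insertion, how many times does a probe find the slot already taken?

536: h=4 → slot 4
830: h=4, h2=3, probe 4,0 → slot 0
697: h=4, h2=2, probe 4,6 → slot 6
102: h=4, h2=1, probe 4,5 → slot 5
336: h=0, h2=1, probe 0,1 → slot 1
Table: [830, 336, _, _, 536, 102, 697]

4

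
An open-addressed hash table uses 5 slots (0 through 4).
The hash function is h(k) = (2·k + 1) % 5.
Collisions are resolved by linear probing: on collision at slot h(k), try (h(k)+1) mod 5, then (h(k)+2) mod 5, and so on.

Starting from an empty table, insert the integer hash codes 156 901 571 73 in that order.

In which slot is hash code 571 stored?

156: h=3 => slot 3
901: h=3, probe 3,4 => slot 4
571: h=3, probe 3,4,0 => slot 0
73: h=2 => slot 2
Table: [571, —, 73, 156, 901]

0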